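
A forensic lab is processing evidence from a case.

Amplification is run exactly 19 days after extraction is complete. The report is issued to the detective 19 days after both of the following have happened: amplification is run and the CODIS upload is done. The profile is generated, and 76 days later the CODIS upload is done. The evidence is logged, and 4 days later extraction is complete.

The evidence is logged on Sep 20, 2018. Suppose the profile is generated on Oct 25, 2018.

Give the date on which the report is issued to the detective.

The evidence is logged: Sep 20, 2018.
Extraction is complete: Sep 20, 2018 + 4 days = Sep 24, 2018.
Amplification is run: Sep 24, 2018 + 19 days = Oct 13, 2018.
The profile is generated: Oct 25, 2018.
The CODIS upload is done: Oct 25, 2018 + 76 days = Jan 9, 2019.
Both prerequisites met — amplification is run (Oct 13, 2018), the CODIS upload is done (Jan 9, 2019); the later is Jan 9, 2019.
The report is issued to the detective: Jan 9, 2019 + 19 days = Jan 28, 2019.

Jan 28, 2019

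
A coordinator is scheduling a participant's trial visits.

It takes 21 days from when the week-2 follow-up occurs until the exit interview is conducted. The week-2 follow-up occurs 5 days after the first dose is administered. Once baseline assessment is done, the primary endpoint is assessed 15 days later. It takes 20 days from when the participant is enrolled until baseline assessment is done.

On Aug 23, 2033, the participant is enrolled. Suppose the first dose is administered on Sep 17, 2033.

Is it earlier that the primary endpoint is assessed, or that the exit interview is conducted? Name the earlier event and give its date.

The participant is enrolled: Aug 23, 2033.
Baseline assessment is done: Aug 23, 2033 + 20 days = Sep 12, 2033.
The primary endpoint is assessed: Sep 12, 2033 + 15 days = Sep 27, 2033.
The first dose is administered: Sep 17, 2033.
The week-2 follow-up occurs: Sep 17, 2033 + 5 days = Sep 22, 2033.
The exit interview is conducted: Sep 22, 2033 + 21 days = Oct 13, 2033.
Comparing: the primary endpoint is assessed on Sep 27, 2033 vs the exit interview is conducted on Oct 13, 2033. Earlier: the primary endpoint is assessed.

The primary endpoint is assessed — Sep 27, 2033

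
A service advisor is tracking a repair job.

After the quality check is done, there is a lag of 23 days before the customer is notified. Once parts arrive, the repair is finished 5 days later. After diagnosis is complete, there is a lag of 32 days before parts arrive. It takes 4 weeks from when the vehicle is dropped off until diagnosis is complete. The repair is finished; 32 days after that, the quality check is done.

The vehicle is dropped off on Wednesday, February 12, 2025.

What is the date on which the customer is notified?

The vehicle is dropped off: Feb 12, 2025.
Diagnosis is complete: Feb 12, 2025 + 4 weeks = Mar 12, 2025.
Parts arrive: Mar 12, 2025 + 32 days = Apr 13, 2025.
The repair is finished: Apr 13, 2025 + 5 days = Apr 18, 2025.
The quality check is done: Apr 18, 2025 + 32 days = May 20, 2025.
The customer is notified: May 20, 2025 + 23 days = Jun 12, 2025.

Thursday, June 12, 2025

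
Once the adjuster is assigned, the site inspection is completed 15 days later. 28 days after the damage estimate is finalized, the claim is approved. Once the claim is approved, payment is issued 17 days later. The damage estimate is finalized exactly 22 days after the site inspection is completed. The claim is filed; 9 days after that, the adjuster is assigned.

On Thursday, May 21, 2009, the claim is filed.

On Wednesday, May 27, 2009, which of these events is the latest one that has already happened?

The claim is filed

The claim is filed: May 21, 2009.
The adjuster is assigned: May 21, 2009 + 9 days = May 30, 2009.
The site inspection is completed: May 30, 2009 + 15 days = Jun 14, 2009.
The damage estimate is finalized: Jun 14, 2009 + 22 days = Jul 6, 2009.
The claim is approved: Jul 6, 2009 + 28 days = Aug 3, 2009.
Payment is issued: Aug 3, 2009 + 17 days = Aug 20, 2009.
May 27, 2009 falls between when the claim is filed (May 21, 2009) and when the adjuster is assigned (May 30, 2009).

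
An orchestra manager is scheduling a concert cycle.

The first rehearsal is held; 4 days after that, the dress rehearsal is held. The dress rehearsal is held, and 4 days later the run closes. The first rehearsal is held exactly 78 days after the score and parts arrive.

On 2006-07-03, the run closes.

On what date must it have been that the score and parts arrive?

The run closes: Jul 3, 2006.
The dress rehearsal is held: Jul 3, 2006 − 4 days = Jun 29, 2006.
The first rehearsal is held: Jun 29, 2006 − 4 days = Jun 25, 2006.
The score and parts arrive: Jun 25, 2006 − 78 days = Apr 8, 2006.

2006-04-08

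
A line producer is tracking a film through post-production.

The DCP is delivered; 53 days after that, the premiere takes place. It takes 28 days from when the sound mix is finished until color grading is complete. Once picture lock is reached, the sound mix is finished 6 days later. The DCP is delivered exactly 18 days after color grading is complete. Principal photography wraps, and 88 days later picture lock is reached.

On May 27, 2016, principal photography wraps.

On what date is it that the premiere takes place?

Principal photography wraps: May 27, 2016.
Picture lock is reached: May 27, 2016 + 88 days = Aug 23, 2016.
The sound mix is finished: Aug 23, 2016 + 6 days = Aug 29, 2016.
Color grading is complete: Aug 29, 2016 + 28 days = Sep 26, 2016.
The DCP is delivered: Sep 26, 2016 + 18 days = Oct 14, 2016.
The premiere takes place: Oct 14, 2016 + 53 days = Dec 6, 2016.

December 6, 2016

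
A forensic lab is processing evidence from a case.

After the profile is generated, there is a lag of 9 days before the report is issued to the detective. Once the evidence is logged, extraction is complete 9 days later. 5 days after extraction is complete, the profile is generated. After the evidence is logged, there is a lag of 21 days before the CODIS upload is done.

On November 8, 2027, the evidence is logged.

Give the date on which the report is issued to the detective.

December 1, 2027

The evidence is logged: Nov 8, 2027.
Extraction is complete: Nov 8, 2027 + 9 days = Nov 17, 2027.
The profile is generated: Nov 17, 2027 + 5 days = Nov 22, 2027.
The report is issued to the detective: Nov 22, 2027 + 9 days = Dec 1, 2027.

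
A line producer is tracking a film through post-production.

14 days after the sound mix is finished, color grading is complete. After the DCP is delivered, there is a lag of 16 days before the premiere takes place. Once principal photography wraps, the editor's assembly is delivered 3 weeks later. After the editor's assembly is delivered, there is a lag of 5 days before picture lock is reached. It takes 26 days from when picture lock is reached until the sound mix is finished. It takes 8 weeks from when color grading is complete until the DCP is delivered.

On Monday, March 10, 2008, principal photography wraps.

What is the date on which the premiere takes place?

Principal photography wraps: Mar 10, 2008.
The editor's assembly is delivered: Mar 10, 2008 + 3 weeks = Mar 31, 2008.
Picture lock is reached: Mar 31, 2008 + 5 days = Apr 5, 2008.
The sound mix is finished: Apr 5, 2008 + 26 days = May 1, 2008.
Color grading is complete: May 1, 2008 + 14 days = May 15, 2008.
The DCP is delivered: May 15, 2008 + 8 weeks = Jul 10, 2008.
The premiere takes place: Jul 10, 2008 + 16 days = Jul 26, 2008.

Saturday, July 26, 2008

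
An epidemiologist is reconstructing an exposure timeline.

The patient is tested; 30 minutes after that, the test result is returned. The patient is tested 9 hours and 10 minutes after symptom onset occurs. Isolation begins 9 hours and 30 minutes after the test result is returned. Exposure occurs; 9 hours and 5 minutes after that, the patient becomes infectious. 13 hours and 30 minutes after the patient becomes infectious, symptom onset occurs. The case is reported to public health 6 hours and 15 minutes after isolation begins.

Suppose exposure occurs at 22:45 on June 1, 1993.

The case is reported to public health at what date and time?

22:45 on June 3, 1993

Exposure occurs: 22:45 Jun 1, 1993.
The patient becomes infectious: 22:45 Jun 1, 1993 + 9h05m = 07:50 Jun 2, 1993.
Symptom onset occurs: 07:50 Jun 2, 1993 + 13h30m = 21:20 Jun 2, 1993.
The patient is tested: 21:20 Jun 2, 1993 + 9h10m = 06:30 Jun 3, 1993.
The test result is returned: 06:30 Jun 3, 1993 + 30m = 07:00 Jun 3, 1993.
Isolation begins: 07:00 Jun 3, 1993 + 9h30m = 16:30 Jun 3, 1993.
The case is reported to public health: 16:30 Jun 3, 1993 + 6h15m = 22:45 Jun 3, 1993.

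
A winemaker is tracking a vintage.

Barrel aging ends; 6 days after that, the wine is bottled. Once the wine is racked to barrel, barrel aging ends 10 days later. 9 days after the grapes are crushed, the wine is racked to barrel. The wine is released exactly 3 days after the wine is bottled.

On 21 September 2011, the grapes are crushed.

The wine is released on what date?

19 October 2011

The grapes are crushed: Sep 21, 2011.
The wine is racked to barrel: Sep 21, 2011 + 9 days = Sep 30, 2011.
Barrel aging ends: Sep 30, 2011 + 10 days = Oct 10, 2011.
The wine is bottled: Oct 10, 2011 + 6 days = Oct 16, 2011.
The wine is released: Oct 16, 2011 + 3 days = Oct 19, 2011.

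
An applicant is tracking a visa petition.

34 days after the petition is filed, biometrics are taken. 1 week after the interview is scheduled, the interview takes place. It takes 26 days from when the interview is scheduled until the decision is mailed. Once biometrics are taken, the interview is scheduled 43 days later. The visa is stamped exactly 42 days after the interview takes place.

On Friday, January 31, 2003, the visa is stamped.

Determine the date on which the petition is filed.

The visa is stamped: Jan 31, 2003.
The interview takes place: Jan 31, 2003 − 42 days = Dec 20, 2002.
The interview is scheduled: Dec 20, 2002 − 1 week = Dec 13, 2002.
Biometrics are taken: Dec 13, 2002 − 43 days = Oct 31, 2002.
The petition is filed: Oct 31, 2002 − 34 days = Sep 27, 2002.

Friday, September 27, 2002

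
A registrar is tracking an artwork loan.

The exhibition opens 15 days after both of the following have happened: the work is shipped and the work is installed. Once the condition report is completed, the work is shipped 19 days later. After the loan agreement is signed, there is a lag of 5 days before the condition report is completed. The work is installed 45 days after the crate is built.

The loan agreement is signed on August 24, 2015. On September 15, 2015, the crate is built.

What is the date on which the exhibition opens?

November 14, 2015

The loan agreement is signed: Aug 24, 2015.
The condition report is completed: Aug 24, 2015 + 5 days = Aug 29, 2015.
The work is shipped: Aug 29, 2015 + 19 days = Sep 17, 2015.
The crate is built: Sep 15, 2015.
The work is installed: Sep 15, 2015 + 45 days = Oct 30, 2015.
Both prerequisites met — the work is shipped (Sep 17, 2015), the work is installed (Oct 30, 2015); the later is Oct 30, 2015.
The exhibition opens: Oct 30, 2015 + 15 days = Nov 14, 2015.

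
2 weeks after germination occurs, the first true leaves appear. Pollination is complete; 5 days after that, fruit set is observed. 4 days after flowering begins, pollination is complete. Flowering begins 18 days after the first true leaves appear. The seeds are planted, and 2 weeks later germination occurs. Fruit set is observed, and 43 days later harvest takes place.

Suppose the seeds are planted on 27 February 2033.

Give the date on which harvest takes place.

5 June 2033

The seeds are planted: Feb 27, 2033.
Germination occurs: Feb 27, 2033 + 2 weeks = Mar 13, 2033.
The first true leaves appear: Mar 13, 2033 + 2 weeks = Mar 27, 2033.
Flowering begins: Mar 27, 2033 + 18 days = Apr 14, 2033.
Pollination is complete: Apr 14, 2033 + 4 days = Apr 18, 2033.
Fruit set is observed: Apr 18, 2033 + 5 days = Apr 23, 2033.
Harvest takes place: Apr 23, 2033 + 43 days = Jun 5, 2033.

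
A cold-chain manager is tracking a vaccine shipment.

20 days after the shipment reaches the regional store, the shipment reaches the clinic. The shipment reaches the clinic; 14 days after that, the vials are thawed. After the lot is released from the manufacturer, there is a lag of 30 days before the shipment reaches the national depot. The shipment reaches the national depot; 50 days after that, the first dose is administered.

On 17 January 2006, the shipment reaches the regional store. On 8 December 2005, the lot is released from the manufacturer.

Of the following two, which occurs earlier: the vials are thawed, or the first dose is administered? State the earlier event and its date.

The shipment reaches the regional store: Jan 17, 2006.
The shipment reaches the clinic: Jan 17, 2006 + 20 days = Feb 6, 2006.
The vials are thawed: Feb 6, 2006 + 14 days = Feb 20, 2006.
The lot is released from the manufacturer: Dec 8, 2005.
The shipment reaches the national depot: Dec 8, 2005 + 30 days = Jan 7, 2006.
The first dose is administered: Jan 7, 2006 + 50 days = Feb 26, 2006.
Comparing: the vials are thawed on Feb 20, 2006 vs the first dose is administered on Feb 26, 2006. Earlier: the vials are thawed.

The vials are thawed — 20 February 2006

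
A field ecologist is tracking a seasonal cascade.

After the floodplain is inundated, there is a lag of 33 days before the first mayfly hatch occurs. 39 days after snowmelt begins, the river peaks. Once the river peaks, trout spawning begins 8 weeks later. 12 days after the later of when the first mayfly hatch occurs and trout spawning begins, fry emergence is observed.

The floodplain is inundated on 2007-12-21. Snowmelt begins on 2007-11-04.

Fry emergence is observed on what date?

2008-02-19

The floodplain is inundated: Dec 21, 2007.
The first mayfly hatch occurs: Dec 21, 2007 + 33 days = Jan 23, 2008.
Snowmelt begins: Nov 4, 2007.
The river peaks: Nov 4, 2007 + 39 days = Dec 13, 2007.
Trout spawning begins: Dec 13, 2007 + 8 weeks = Feb 7, 2008.
Both prerequisites met — the first mayfly hatch occurs (Jan 23, 2008), trout spawning begins (Feb 7, 2008); the later is Feb 7, 2008.
Fry emergence is observed: Feb 7, 2008 + 12 days = Feb 19, 2008.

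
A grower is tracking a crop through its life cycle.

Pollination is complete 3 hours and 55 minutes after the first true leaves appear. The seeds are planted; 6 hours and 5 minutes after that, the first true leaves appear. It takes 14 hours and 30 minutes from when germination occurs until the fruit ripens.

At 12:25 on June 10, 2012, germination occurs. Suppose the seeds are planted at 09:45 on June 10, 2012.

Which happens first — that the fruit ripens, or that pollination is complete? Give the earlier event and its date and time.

Pollination is complete — 19:45 on June 10, 2012

Germination occurs: 12:25 Jun 10, 2012.
The fruit ripens: 12:25 Jun 10, 2012 + 14h30m = 02:55 Jun 11, 2012.
The seeds are planted: 09:45 Jun 10, 2012.
The first true leaves appear: 09:45 Jun 10, 2012 + 6h05m = 15:50 Jun 10, 2012.
Pollination is complete: 15:50 Jun 10, 2012 + 3h55m = 19:45 Jun 10, 2012.
Comparing: the fruit ripens at 02:55 Jun 11, 2012 vs pollination is complete at 19:45 Jun 10, 2012. Earlier: pollination is complete.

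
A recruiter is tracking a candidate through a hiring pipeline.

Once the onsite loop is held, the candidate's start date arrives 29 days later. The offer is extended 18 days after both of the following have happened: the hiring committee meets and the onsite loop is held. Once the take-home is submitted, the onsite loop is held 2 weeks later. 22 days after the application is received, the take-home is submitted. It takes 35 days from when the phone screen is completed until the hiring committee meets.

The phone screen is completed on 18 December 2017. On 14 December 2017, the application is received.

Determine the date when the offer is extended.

9 February 2018

The phone screen is completed: Dec 18, 2017.
The hiring committee meets: Dec 18, 2017 + 35 days = Jan 22, 2018.
The application is received: Dec 14, 2017.
The take-home is submitted: Dec 14, 2017 + 22 days = Jan 5, 2018.
The onsite loop is held: Jan 5, 2018 + 2 weeks = Jan 19, 2018.
Both prerequisites met — the hiring committee meets (Jan 22, 2018), the onsite loop is held (Jan 19, 2018); the later is Jan 22, 2018.
The offer is extended: Jan 22, 2018 + 18 days = Feb 9, 2018.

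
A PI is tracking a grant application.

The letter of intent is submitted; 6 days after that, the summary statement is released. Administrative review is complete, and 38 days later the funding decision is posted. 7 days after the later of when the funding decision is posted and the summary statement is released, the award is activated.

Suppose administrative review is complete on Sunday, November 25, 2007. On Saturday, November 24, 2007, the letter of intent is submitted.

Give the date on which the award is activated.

Wednesday, January 9, 2008

Administrative review is complete: Nov 25, 2007.
The funding decision is posted: Nov 25, 2007 + 38 days = Jan 2, 2008.
The letter of intent is submitted: Nov 24, 2007.
The summary statement is released: Nov 24, 2007 + 6 days = Nov 30, 2007.
Both prerequisites met — the funding decision is posted (Jan 2, 2008), the summary statement is released (Nov 30, 2007); the later is Jan 2, 2008.
The award is activated: Jan 2, 2008 + 7 days = Jan 9, 2008.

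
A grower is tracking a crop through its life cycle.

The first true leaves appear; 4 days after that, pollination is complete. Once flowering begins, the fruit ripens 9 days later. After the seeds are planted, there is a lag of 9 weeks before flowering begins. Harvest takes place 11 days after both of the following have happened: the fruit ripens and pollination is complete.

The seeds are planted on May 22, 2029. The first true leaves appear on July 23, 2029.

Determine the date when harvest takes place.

The seeds are planted: May 22, 2029.
Flowering begins: May 22, 2029 + 9 weeks = Jul 24, 2029.
The fruit ripens: Jul 24, 2029 + 9 days = Aug 2, 2029.
The first true leaves appear: Jul 23, 2029.
Pollination is complete: Jul 23, 2029 + 4 days = Jul 27, 2029.
Both prerequisites met — the fruit ripens (Aug 2, 2029), pollination is complete (Jul 27, 2029); the later is Aug 2, 2029.
Harvest takes place: Aug 2, 2029 + 11 days = Aug 13, 2029.

August 13, 2029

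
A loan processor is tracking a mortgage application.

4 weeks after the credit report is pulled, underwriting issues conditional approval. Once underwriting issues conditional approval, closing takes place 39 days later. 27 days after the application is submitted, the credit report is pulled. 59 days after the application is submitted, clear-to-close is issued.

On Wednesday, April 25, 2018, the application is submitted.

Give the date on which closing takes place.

The application is submitted: Apr 25, 2018.
The credit report is pulled: Apr 25, 2018 + 27 days = May 22, 2018.
Underwriting issues conditional approval: May 22, 2018 + 4 weeks = Jun 19, 2018.
Closing takes place: Jun 19, 2018 + 39 days = Jul 28, 2018.

Saturday, July 28, 2018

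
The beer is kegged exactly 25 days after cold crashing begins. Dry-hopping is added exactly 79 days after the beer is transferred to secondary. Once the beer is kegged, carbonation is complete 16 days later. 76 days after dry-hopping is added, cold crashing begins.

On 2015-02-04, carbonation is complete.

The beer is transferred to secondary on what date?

2014-07-23

Carbonation is complete: Feb 4, 2015.
The beer is kegged: Feb 4, 2015 − 16 days = Jan 19, 2015.
Cold crashing begins: Jan 19, 2015 − 25 days = Dec 25, 2014.
Dry-hopping is added: Dec 25, 2014 − 76 days = Oct 10, 2014.
The beer is transferred to secondary: Oct 10, 2014 − 79 days = Jul 23, 2014.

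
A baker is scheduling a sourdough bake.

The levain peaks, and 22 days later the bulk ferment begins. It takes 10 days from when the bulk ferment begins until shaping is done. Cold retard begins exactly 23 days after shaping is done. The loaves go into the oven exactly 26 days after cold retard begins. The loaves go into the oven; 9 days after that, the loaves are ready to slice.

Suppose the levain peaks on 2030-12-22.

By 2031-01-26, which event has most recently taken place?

Shaping is done

The levain peaks: Dec 22, 2030.
The bulk ferment begins: Dec 22, 2030 + 22 days = Jan 13, 2031.
Shaping is done: Jan 13, 2031 + 10 days = Jan 23, 2031.
Cold retard begins: Jan 23, 2031 + 23 days = Feb 15, 2031.
The loaves go into the oven: Feb 15, 2031 + 26 days = Mar 13, 2031.
The loaves are ready to slice: Mar 13, 2031 + 9 days = Mar 22, 2031.
Jan 26, 2031 falls between when shaping is done (Jan 23, 2031) and when cold retard begins (Feb 15, 2031).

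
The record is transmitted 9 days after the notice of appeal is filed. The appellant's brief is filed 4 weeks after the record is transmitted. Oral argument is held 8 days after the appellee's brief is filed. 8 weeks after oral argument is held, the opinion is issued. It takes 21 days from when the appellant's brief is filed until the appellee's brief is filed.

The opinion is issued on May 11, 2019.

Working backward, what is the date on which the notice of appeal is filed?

The opinion is issued: May 11, 2019.
Oral argument is held: May 11, 2019 − 8 weeks = Mar 16, 2019.
The appellee's brief is filed: Mar 16, 2019 − 8 days = Mar 8, 2019.
The appellant's brief is filed: Mar 8, 2019 − 21 days = Feb 15, 2019.
The record is transmitted: Feb 15, 2019 − 4 weeks = Jan 18, 2019.
The notice of appeal is filed: Jan 18, 2019 − 9 days = Jan 9, 2019.

Jan 9, 2019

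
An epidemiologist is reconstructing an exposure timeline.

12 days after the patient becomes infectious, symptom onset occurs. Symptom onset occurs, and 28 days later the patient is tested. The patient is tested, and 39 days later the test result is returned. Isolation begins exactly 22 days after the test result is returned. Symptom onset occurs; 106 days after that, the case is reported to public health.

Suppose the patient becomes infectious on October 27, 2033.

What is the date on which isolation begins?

February 5, 2034

The patient becomes infectious: Oct 27, 2033.
Symptom onset occurs: Oct 27, 2033 + 12 days = Nov 8, 2033.
The patient is tested: Nov 8, 2033 + 28 days = Dec 6, 2033.
The test result is returned: Dec 6, 2033 + 39 days = Jan 14, 2034.
Isolation begins: Jan 14, 2034 + 22 days = Feb 5, 2034.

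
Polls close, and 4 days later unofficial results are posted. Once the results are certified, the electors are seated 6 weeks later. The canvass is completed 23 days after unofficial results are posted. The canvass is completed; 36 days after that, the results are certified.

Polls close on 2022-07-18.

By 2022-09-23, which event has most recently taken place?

The results are certified

Polls close: Jul 18, 2022.
Unofficial results are posted: Jul 18, 2022 + 4 days = Jul 22, 2022.
The canvass is completed: Jul 22, 2022 + 23 days = Aug 14, 2022.
The results are certified: Aug 14, 2022 + 36 days = Sep 19, 2022.
The electors are seated: Sep 19, 2022 + 6 weeks = Oct 31, 2022.
Sep 23, 2022 falls between when the results are certified (Sep 19, 2022) and when the electors are seated (Oct 31, 2022).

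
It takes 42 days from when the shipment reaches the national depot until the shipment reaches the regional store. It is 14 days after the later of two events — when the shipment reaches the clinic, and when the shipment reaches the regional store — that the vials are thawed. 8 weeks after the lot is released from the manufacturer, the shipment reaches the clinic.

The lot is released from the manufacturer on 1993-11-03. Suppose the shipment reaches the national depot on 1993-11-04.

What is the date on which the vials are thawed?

The lot is released from the manufacturer: Nov 3, 1993.
The shipment reaches the clinic: Nov 3, 1993 + 8 weeks = Dec 29, 1993.
The shipment reaches the national depot: Nov 4, 1993.
The shipment reaches the regional store: Nov 4, 1993 + 42 days = Dec 16, 1993.
Both prerequisites met — the shipment reaches the clinic (Dec 29, 1993), the shipment reaches the regional store (Dec 16, 1993); the later is Dec 29, 1993.
The vials are thawed: Dec 29, 1993 + 14 days = Jan 12, 1994.

1994-01-12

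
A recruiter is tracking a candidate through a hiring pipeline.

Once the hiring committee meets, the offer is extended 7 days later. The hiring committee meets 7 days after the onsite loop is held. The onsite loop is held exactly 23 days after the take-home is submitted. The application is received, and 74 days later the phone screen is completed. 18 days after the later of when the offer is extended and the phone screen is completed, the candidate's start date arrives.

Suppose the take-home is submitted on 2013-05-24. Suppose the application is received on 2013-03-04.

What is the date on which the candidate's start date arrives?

The take-home is submitted: May 24, 2013.
The onsite loop is held: May 24, 2013 + 23 days = Jun 16, 2013.
The hiring committee meets: Jun 16, 2013 + 7 days = Jun 23, 2013.
The offer is extended: Jun 23, 2013 + 7 days = Jun 30, 2013.
The application is received: Mar 4, 2013.
The phone screen is completed: Mar 4, 2013 + 74 days = May 17, 2013.
Both prerequisites met — the offer is extended (Jun 30, 2013), the phone screen is completed (May 17, 2013); the later is Jun 30, 2013.
The candidate's start date arrives: Jun 30, 2013 + 18 days = Jul 18, 2013.

2013-07-18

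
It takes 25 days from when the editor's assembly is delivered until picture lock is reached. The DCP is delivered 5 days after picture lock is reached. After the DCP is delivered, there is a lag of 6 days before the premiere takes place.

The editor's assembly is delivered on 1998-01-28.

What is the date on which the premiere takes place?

1998-03-05

The editor's assembly is delivered: Jan 28, 1998.
Picture lock is reached: Jan 28, 1998 + 25 days = Feb 22, 1998.
The DCP is delivered: Feb 22, 1998 + 5 days = Feb 27, 1998.
The premiere takes place: Feb 27, 1998 + 6 days = Mar 5, 1998.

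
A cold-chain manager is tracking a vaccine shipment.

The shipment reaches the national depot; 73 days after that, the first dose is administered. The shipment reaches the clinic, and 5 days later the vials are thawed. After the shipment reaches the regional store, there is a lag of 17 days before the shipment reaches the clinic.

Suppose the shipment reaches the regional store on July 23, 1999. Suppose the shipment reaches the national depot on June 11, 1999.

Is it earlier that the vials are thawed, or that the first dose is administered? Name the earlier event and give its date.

The vials are thawed — August 14, 1999

The shipment reaches the regional store: Jul 23, 1999.
The shipment reaches the clinic: Jul 23, 1999 + 17 days = Aug 9, 1999.
The vials are thawed: Aug 9, 1999 + 5 days = Aug 14, 1999.
The shipment reaches the national depot: Jun 11, 1999.
The first dose is administered: Jun 11, 1999 + 73 days = Aug 23, 1999.
Comparing: the vials are thawed on Aug 14, 1999 vs the first dose is administered on Aug 23, 1999. Earlier: the vials are thawed.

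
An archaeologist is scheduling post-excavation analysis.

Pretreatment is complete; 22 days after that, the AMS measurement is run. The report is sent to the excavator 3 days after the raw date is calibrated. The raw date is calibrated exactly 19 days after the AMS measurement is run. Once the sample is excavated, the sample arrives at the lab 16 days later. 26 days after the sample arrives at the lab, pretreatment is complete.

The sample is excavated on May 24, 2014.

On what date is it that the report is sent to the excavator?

Aug 18, 2014

The sample is excavated: May 24, 2014.
The sample arrives at the lab: May 24, 2014 + 16 days = Jun 9, 2014.
Pretreatment is complete: Jun 9, 2014 + 26 days = Jul 5, 2014.
The AMS measurement is run: Jul 5, 2014 + 22 days = Jul 27, 2014.
The raw date is calibrated: Jul 27, 2014 + 19 days = Aug 15, 2014.
The report is sent to the excavator: Aug 15, 2014 + 3 days = Aug 18, 2014.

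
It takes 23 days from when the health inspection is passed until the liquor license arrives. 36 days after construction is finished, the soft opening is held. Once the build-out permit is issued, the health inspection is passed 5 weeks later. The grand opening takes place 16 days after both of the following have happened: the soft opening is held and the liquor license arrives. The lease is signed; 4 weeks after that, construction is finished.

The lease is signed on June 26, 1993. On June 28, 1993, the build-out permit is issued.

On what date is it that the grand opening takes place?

The lease is signed: Jun 26, 1993.
Construction is finished: Jun 26, 1993 + 4 weeks = Jul 24, 1993.
The soft opening is held: Jul 24, 1993 + 36 days = Aug 29, 1993.
The build-out permit is issued: Jun 28, 1993.
The health inspection is passed: Jun 28, 1993 + 5 weeks = Aug 2, 1993.
The liquor license arrives: Aug 2, 1993 + 23 days = Aug 25, 1993.
Both prerequisites met — the soft opening is held (Aug 29, 1993), the liquor license arrives (Aug 25, 1993); the later is Aug 29, 1993.
The grand opening takes place: Aug 29, 1993 + 16 days = Sep 14, 1993.

September 14, 1993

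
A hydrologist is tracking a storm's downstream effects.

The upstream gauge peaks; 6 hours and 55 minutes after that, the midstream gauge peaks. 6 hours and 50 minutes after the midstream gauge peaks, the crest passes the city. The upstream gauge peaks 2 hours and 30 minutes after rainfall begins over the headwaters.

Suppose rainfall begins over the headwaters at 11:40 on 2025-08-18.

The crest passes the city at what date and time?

Rainfall begins over the headwaters: 11:40 Aug 18, 2025.
The upstream gauge peaks: 11:40 Aug 18, 2025 + 2h30m = 14:10 Aug 18, 2025.
The midstream gauge peaks: 14:10 Aug 18, 2025 + 6h55m = 21:05 Aug 18, 2025.
The crest passes the city: 21:05 Aug 18, 2025 + 6h50m = 03:55 Aug 19, 2025.

03:55 on 2025-08-19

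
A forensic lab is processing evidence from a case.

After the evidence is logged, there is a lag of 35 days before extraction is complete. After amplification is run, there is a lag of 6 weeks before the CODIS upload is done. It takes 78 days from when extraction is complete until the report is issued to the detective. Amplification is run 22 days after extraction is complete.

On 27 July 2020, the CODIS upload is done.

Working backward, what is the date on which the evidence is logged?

19 April 2020

The CODIS upload is done: Jul 27, 2020.
Amplification is run: Jul 27, 2020 − 6 weeks = Jun 15, 2020.
Extraction is complete: Jun 15, 2020 − 22 days = May 24, 2020.
The evidence is logged: May 24, 2020 − 35 days = Apr 19, 2020.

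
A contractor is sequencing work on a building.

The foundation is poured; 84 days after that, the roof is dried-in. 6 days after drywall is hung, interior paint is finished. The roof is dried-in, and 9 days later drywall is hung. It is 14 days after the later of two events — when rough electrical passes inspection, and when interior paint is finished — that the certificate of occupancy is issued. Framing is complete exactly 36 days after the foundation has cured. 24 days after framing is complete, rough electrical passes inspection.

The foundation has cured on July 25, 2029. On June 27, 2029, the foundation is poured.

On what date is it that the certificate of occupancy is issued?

October 18, 2029

The foundation has cured: Jul 25, 2029.
Framing is complete: Jul 25, 2029 + 36 days = Aug 30, 2029.
Rough electrical passes inspection: Aug 30, 2029 + 24 days = Sep 23, 2029.
The foundation is poured: Jun 27, 2029.
The roof is dried-in: Jun 27, 2029 + 84 days = Sep 19, 2029.
Drywall is hung: Sep 19, 2029 + 9 days = Sep 28, 2029.
Interior paint is finished: Sep 28, 2029 + 6 days = Oct 4, 2029.
Both prerequisites met — rough electrical passes inspection (Sep 23, 2029), interior paint is finished (Oct 4, 2029); the later is Oct 4, 2029.
The certificate of occupancy is issued: Oct 4, 2029 + 14 days = Oct 18, 2029.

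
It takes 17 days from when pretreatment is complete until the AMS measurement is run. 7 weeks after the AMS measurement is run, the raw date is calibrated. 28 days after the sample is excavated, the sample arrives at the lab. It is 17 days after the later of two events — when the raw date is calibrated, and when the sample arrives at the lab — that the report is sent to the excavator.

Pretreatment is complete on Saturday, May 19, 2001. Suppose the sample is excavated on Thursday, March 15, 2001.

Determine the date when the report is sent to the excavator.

Pretreatment is complete: May 19, 2001.
The AMS measurement is run: May 19, 2001 + 17 days = Jun 5, 2001.
The raw date is calibrated: Jun 5, 2001 + 7 weeks = Jul 24, 2001.
The sample is excavated: Mar 15, 2001.
The sample arrives at the lab: Mar 15, 2001 + 28 days = Apr 12, 2001.
Both prerequisites met — the raw date is calibrated (Jul 24, 2001), the sample arrives at the lab (Apr 12, 2001); the later is Jul 24, 2001.
The report is sent to the excavator: Jul 24, 2001 + 17 days = Aug 10, 2001.

Friday, August 10, 2001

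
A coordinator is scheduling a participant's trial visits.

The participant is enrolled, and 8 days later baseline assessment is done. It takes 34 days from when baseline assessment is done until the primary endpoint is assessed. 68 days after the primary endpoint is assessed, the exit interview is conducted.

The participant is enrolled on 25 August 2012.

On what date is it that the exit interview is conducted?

13 December 2012

The participant is enrolled: Aug 25, 2012.
Baseline assessment is done: Aug 25, 2012 + 8 days = Sep 2, 2012.
The primary endpoint is assessed: Sep 2, 2012 + 34 days = Oct 6, 2012.
The exit interview is conducted: Oct 6, 2012 + 68 days = Dec 13, 2012.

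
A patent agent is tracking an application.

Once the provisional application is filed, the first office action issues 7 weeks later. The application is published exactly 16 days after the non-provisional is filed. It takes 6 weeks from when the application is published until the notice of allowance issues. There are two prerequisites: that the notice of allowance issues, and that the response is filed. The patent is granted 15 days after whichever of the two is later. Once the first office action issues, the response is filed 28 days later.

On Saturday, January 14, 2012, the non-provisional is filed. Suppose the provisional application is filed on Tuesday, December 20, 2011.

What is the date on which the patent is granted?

The non-provisional is filed: Jan 14, 2012.
The application is published: Jan 14, 2012 + 16 days = Jan 30, 2012.
The notice of allowance issues: Jan 30, 2012 + 6 weeks = Mar 12, 2012.
The provisional application is filed: Dec 20, 2011.
The first office action issues: Dec 20, 2011 + 7 weeks = Feb 7, 2012.
The response is filed: Feb 7, 2012 + 28 days = Mar 6, 2012.
Both prerequisites met — the notice of allowance issues (Mar 12, 2012), the response is filed (Mar 6, 2012); the later is Mar 12, 2012.
The patent is granted: Mar 12, 2012 + 15 days = Mar 27, 2012.

Tuesday, March 27, 2012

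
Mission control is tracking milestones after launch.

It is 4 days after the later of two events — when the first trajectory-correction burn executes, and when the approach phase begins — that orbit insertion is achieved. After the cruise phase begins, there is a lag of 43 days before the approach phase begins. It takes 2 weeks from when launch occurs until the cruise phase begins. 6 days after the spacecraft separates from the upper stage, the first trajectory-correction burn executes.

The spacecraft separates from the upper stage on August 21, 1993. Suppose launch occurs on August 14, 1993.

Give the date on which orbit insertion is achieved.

October 14, 1993

The spacecraft separates from the upper stage: Aug 21, 1993.
The first trajectory-correction burn executes: Aug 21, 1993 + 6 days = Aug 27, 1993.
Launch occurs: Aug 14, 1993.
The cruise phase begins: Aug 14, 1993 + 2 weeks = Aug 28, 1993.
The approach phase begins: Aug 28, 1993 + 43 days = Oct 10, 1993.
Both prerequisites met — the first trajectory-correction burn executes (Aug 27, 1993), the approach phase begins (Oct 10, 1993); the later is Oct 10, 1993.
Orbit insertion is achieved: Oct 10, 1993 + 4 days = Oct 14, 1993.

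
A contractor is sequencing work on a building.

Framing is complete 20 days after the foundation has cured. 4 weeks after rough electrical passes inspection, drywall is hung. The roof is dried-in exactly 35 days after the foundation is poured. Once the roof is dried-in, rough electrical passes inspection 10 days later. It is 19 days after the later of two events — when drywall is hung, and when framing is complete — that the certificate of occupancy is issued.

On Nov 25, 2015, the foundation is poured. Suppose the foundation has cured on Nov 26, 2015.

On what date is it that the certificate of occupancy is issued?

The foundation is poured: Nov 25, 2015.
The roof is dried-in: Nov 25, 2015 + 35 days = Dec 30, 2015.
Rough electrical passes inspection: Dec 30, 2015 + 10 days = Jan 9, 2016.
Drywall is hung: Jan 9, 2016 + 4 weeks = Feb 6, 2016.
The foundation has cured: Nov 26, 2015.
Framing is complete: Nov 26, 2015 + 20 days = Dec 16, 2015.
Both prerequisites met — drywall is hung (Feb 6, 2016), framing is complete (Dec 16, 2015); the later is Feb 6, 2016.
The certificate of occupancy is issued: Feb 6, 2016 + 19 days = Feb 25, 2016.

Feb 25, 2016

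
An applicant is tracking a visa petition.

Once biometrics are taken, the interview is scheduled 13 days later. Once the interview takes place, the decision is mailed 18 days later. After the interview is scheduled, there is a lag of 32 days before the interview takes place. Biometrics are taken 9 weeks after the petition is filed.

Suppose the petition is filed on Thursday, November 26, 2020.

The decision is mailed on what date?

Thursday, April 1, 2021

The petition is filed: Nov 26, 2020.
Biometrics are taken: Nov 26, 2020 + 9 weeks = Jan 28, 2021.
The interview is scheduled: Jan 28, 2021 + 13 days = Feb 10, 2021.
The interview takes place: Feb 10, 2021 + 32 days = Mar 14, 2021.
The decision is mailed: Mar 14, 2021 + 18 days = Apr 1, 2021.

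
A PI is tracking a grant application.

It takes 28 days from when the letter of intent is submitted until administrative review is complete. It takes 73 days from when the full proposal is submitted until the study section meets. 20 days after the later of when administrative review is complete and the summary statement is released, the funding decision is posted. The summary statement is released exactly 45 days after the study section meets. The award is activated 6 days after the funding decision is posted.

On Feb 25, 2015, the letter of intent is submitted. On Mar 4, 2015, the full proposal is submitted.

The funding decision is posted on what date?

Jul 20, 2015

The letter of intent is submitted: Feb 25, 2015.
Administrative review is complete: Feb 25, 2015 + 28 days = Mar 25, 2015.
The full proposal is submitted: Mar 4, 2015.
The study section meets: Mar 4, 2015 + 73 days = May 16, 2015.
The summary statement is released: May 16, 2015 + 45 days = Jun 30, 2015.
Both prerequisites met — administrative review is complete (Mar 25, 2015), the summary statement is released (Jun 30, 2015); the later is Jun 30, 2015.
The funding decision is posted: Jun 30, 2015 + 20 days = Jul 20, 2015.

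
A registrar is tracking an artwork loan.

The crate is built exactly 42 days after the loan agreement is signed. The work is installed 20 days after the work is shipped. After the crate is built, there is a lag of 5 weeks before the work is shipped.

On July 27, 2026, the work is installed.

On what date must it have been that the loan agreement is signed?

The work is installed: Jul 27, 2026.
The work is shipped: Jul 27, 2026 − 20 days = Jul 7, 2026.
The crate is built: Jul 7, 2026 − 5 weeks = Jun 2, 2026.
The loan agreement is signed: Jun 2, 2026 − 42 days = Apr 21, 2026.

April 21, 2026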